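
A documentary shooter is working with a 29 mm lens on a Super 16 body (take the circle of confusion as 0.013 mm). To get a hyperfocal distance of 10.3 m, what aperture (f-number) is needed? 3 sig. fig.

Rearrange H = f²/(N·c) + f for N: N = f² / ((H − f)·c).
N = 29² / ((10300 − 29) × 0.013) = 841 / 133.5 ≈ 6.30.

f/6.30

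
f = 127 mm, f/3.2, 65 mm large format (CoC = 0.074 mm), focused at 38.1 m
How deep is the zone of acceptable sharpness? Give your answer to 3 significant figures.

Hyperfocal distance H = f²/(N·c) + f = 127²/(3.2 × 0.074) + 127 = 16129/0.2368 + 127 ≈ 68239.3 mm ≈ 68.24 m.
Near limit Dn = s·(H − f)/(H + s − 2f) = 38100 × (68239.3 − 127) / (68239.3 + 38100 − 2 × 127) = 38100 × 68112.3 / 106085.3 ≈ 24462 mm.
Far limit Df = s·(H − f)/(H − s) = 38100 × (68239.3 − 127) / (68239.3 − 38100) = 38100 × 68112.3 / 30139.3 ≈ 86103 mm.
Depth of field = Df − Dn = 86103 − 24462 ≈ 61641 mm ≈ 61.6 m.

61.6 m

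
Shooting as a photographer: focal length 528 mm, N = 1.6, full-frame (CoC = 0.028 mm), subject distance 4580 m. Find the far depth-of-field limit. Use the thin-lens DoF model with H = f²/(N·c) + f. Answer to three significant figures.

Hyperfocal distance H = f²/(N·c) + f = 528²/(1.6 × 0.028) + 528 = 278784/0.0448 + 528 ≈ 6223385.1 mm ≈ 6223 m.
Far limit Df = s·(H − f)/(H − s) = 4580000 × (6223385.1 − 528) / (6223385.1 − 4580000) = 4580000 × 6222857.1 / 1643385.1 ≈ 17342670 mm ≈ 17300 m.

17300 m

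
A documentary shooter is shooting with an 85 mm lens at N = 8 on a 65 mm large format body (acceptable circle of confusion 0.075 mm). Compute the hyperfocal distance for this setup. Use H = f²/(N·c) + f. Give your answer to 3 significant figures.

12.1 m

Hyperfocal distance H = f²/(N·c) + f = 85²/(8 × 0.075) + 85 = 7225/0.6 + 85 ≈ 12126.7 mm ≈ 12.1 m.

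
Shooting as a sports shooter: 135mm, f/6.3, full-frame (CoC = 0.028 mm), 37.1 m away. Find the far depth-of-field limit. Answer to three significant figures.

57.8 m

Hyperfocal distance H = f²/(N·c) + f = 135²/(6.3 × 0.028) + 135 = 18225/0.1764 + 135 ≈ 103451.3 mm ≈ 103.5 m.
Far limit Df = s·(H − f)/(H − s) = 37100 × (103451.3 − 135) / (103451.3 − 37100) = 37100 × 103316.3 / 66351.3 ≈ 57769 mm ≈ 57.8 m.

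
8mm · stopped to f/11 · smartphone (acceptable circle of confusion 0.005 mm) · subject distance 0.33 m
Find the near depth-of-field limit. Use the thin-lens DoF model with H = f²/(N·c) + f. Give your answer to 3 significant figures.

258 mm

Hyperfocal distance H = f²/(N·c) + f = 8²/(11 × 0.005) + 8 = 64/0.055 + 8 ≈ 1171.6 mm ≈ 1.172 m.
Near limit Dn = s·(H − f)/(H + s − 2f) = 330 × (1171.6 − 8) / (1171.6 + 330 − 2 × 8) = 330 × 1163.6 / 1485.6 ≈ 258.48 mm.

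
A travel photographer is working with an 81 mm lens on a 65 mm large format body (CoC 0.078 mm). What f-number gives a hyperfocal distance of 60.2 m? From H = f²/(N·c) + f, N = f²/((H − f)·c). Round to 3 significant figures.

Rearrange H = f²/(N·c) + f for N: N = f² / ((H − f)·c).
N = 81² / ((60200 − 81) × 0.078) = 6561 / 4689 ≈ 1.40.

f/1.40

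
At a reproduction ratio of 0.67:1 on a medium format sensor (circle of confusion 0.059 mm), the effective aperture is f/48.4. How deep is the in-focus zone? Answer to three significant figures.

At magnification m, DoF ≈ 2·N_eff·c/m² = 2 × 48.4 × 0.059 / 0.67² = 5.711 / 0.4489 ≈ 12.7 mm.

12.7 mm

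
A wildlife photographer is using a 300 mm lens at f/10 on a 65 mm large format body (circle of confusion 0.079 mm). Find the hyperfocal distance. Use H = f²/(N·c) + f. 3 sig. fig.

114 m

Hyperfocal distance H = f²/(N·c) + f = 300²/(10 × 0.079) + 300 = 90000/0.79 + 300 ≈ 114224.1 mm ≈ 114 m.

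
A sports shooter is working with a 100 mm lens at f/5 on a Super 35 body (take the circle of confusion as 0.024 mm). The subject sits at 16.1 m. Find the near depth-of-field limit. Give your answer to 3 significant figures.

Hyperfocal distance H = f²/(N·c) + f = 100²/(5 × 0.024) + 100 = 10000/0.12 + 100 ≈ 83433.3 mm ≈ 83.43 m.
Near limit Dn = s·(H − f)/(H + s − 2f) = 16100 × (83433.3 − 100) / (83433.3 + 16100 − 2 × 100) = 16100 × 83333.3 / 99333.3 ≈ 13507 mm ≈ 13.5 m.

13.5 m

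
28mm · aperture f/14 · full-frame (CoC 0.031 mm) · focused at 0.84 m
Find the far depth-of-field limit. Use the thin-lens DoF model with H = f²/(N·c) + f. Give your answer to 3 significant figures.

1.53 m

Hyperfocal distance H = f²/(N·c) + f = 28²/(14 × 0.031) + 28 = 784/0.434 + 28 ≈ 1834.5 mm ≈ 1.834 m.
Far limit Df = s·(H − f)/(H − s) = 840 × (1834.5 − 28) / (1834.5 − 840) = 840 × 1806.5 / 994.5 ≈ 1525.9 mm ≈ 1.53 m.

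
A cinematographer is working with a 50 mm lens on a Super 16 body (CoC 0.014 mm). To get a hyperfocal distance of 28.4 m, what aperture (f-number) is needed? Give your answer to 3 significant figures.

Rearrange H = f²/(N·c) + f for N: N = f² / ((H − f)·c).
N = 50² / ((28400 − 50) × 0.014) = 2500 / 396.9 ≈ 6.30.

f/6.30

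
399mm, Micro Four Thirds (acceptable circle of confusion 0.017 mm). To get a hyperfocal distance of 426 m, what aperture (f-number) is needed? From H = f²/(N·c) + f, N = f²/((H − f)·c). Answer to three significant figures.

f/22

Rearrange H = f²/(N·c) + f for N: N = f² / ((H − f)·c).
N = 399² / ((426000 − 399) × 0.017) = 159201 / 7235 ≈ 22.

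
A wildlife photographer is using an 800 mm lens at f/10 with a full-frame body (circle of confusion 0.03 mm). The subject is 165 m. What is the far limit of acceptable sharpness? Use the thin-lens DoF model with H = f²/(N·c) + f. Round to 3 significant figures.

Hyperfocal distance H = f²/(N·c) + f = 800²/(10 × 0.03) + 800 = 640000/0.3 + 800 ≈ 2134133.3 mm ≈ 2134 m.
Far limit Df = s·(H − f)/(H − s) = 165000 × (2134133.3 − 800) / (2134133.3 − 165000) = 165000 × 2133333.3 / 1969133.3 ≈ 178759 mm ≈ 179 m.

179 m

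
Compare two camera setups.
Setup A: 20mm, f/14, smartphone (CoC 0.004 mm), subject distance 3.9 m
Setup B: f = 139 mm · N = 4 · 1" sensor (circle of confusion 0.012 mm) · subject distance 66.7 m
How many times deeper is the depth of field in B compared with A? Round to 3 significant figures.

3.77

Setup A: H = 20²/(14×0.004) + 20 ≈ 7162.9 mm; DoF = Df − Dn = 8537.7 − 2527.2 ≈ 6010.5 mm.
Setup B: H = 139²/(4×0.012) + 139 ≈ 402659.8 mm; DoF = Df − Dn = 79915 − 57236 ≈ 22679 mm.
Ratio = 22679 / 6010.5 ≈ 3.77.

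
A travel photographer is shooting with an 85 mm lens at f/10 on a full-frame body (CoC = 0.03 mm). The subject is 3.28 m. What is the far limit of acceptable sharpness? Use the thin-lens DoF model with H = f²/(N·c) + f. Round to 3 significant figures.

Hyperfocal distance H = f²/(N·c) + f = 85²/(10 × 0.03) + 85 = 7225/0.3 + 85 ≈ 24168.3 mm ≈ 24.17 m.
Far limit Df = s·(H − f)/(H − s) = 3280 × (24168.3 − 85) / (24168.3 − 3280) = 3280 × 24083.3 / 20888.3 ≈ 3781.7 mm ≈ 3.78 m.

3.78 m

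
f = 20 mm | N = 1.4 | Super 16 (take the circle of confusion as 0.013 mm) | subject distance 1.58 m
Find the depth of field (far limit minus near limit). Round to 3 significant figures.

Hyperfocal distance H = f²/(N·c) + f = 20²/(1.4 × 0.013) + 20 = 400/0.0182 + 20 ≈ 21998.0 mm ≈ 22.00 m.
Near limit Dn = s·(H − f)/(H + s − 2f) = 1580 × (21998.0 − 20) / (21998.0 + 1580 − 2 × 20) = 1580 × 21978.0 / 23538.0 ≈ 1475.28 mm.
Far limit Df = s·(H − f)/(H − s) = 1580 × (21998.0 − 20) / (21998.0 − 1580) = 1580 × 21978.0 / 20418.0 ≈ 1700.72 mm.
Depth of field = Df − Dn = 1700.72 − 1475.28 ≈ 225.44 mm.

225 mm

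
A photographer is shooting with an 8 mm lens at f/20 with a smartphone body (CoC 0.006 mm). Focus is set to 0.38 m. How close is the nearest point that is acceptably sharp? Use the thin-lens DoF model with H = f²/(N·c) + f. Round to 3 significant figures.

Hyperfocal distance H = f²/(N·c) + f = 8²/(20 × 0.006) + 8 = 64/0.12 + 8 ≈ 541.3 mm ≈ 0.541 m.
Near limit Dn = s·(H − f)/(H + s − 2f) = 380 × (541.3 − 8) / (541.3 + 380 − 2 × 8) = 380 × 533.3 / 905.3 ≈ 223.86 mm.

224 mm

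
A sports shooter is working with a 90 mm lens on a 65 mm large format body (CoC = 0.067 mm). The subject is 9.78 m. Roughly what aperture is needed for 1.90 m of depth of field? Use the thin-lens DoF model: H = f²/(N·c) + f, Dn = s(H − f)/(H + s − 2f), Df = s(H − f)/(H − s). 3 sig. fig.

Write h = H − f = f²/(N·c). The thin-lens limits are Dn = s·h/(h + (s−f)) and Df = s·h/(h − (s−f)), so DoF = Df − Dn = 2·s·(s−f)·h / (h² − (s−f)²).
That is a quadratic in h: DoF·h² − 2·s·(s−f)·h − DoF·(s−f)² = 0 ⇒ h = (s−f)·(s + √(s² + DoF²)) / DoF = 9690 × (9780 + √(9780² + 1900²)) / 1900 = 9690 × (9780 + 9962.85) / 1900 ≈ 100689 mm.
Then N = f²/(c·h) = 90² / (0.067 × 100689) = 8100 / 6746.1 ≈ 1.20.

f/1.20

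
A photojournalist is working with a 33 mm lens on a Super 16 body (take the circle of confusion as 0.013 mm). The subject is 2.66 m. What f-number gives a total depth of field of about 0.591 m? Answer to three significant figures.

Write h = H − f = f²/(N·c). The thin-lens limits are Dn = s·h/(h + (s−f)) and Df = s·h/(h − (s−f)), so DoF = Df − Dn = 2·s·(s−f)·h / (h² − (s−f)²).
That is a quadratic in h: DoF·h² − 2·s·(s−f)·h − DoF·(s−f)² = 0 ⇒ h = (s−f)·(s + √(s² + DoF²)) / DoF = 2627 × (2660 + √(2660² + 591²)) / 591 = 2627 × (2660 + 2724.86) / 591 ≈ 23936 mm.
Then N = f²/(c·h) = 33² / (0.013 × 23936) = 1089 / 311.16 ≈ 3.50.

f/3.50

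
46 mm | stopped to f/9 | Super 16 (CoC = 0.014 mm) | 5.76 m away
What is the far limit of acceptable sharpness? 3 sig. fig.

Hyperfocal distance H = f²/(N·c) + f = 46²/(9 × 0.014) + 46 = 2116/0.126 + 46 ≈ 16839.7 mm ≈ 16.84 m.
Far limit Df = s·(H − f)/(H − s) = 5760 × (16839.7 − 46) / (16839.7 − 5760) = 5760 × 16793.7 / 11079.7 ≈ 8730.5 mm ≈ 8.73 m.

8.73 m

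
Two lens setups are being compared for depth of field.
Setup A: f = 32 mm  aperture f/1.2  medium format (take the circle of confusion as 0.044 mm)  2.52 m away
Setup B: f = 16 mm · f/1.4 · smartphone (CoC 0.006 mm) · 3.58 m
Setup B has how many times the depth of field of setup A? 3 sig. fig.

1.29

Setup A: H = 32²/(1.2×0.044) + 32 ≈ 19425.9 mm; DoF = Df − Dn = 2890.86 − 2233.47 ≈ 657.39 mm.
Setup B: H = 16²/(1.4×0.006) + 16 ≈ 30492.2 mm; DoF = Df − Dn = 4054.10 − 3205.17 ≈ 848.93 mm.
Ratio = 848.93 / 657.39 ≈ 1.29.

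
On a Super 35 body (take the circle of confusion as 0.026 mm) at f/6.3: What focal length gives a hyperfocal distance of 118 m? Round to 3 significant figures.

From H = f²/(N·c) + f, with f ≪ H: f ≈ √(H·N·c) = √(118000 × 6.3 × 0.026) = √19328 ≈ 139.0 mm.
The +f correction barely moves this — solving exactly, f² + N·c·f − N·c·H = 0 ⇒ f = (−N·c + √((N·c)² + 4·N·c·H))/2 = (−0.1638 + √77314)/2 ≈ 138.94 mm, so f ≈ 139 mm.

139 mm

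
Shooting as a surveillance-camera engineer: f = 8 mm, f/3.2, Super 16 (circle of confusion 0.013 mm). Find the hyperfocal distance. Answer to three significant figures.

1.55 m

Hyperfocal distance H = f²/(N·c) + f = 8²/(3.2 × 0.013) + 8 = 64/0.0416 + 8 ≈ 1546.5 mm ≈ 1.55 m.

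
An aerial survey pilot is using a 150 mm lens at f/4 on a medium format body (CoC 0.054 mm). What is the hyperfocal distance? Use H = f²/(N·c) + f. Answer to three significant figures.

Hyperfocal distance H = f²/(N·c) + f = 150²/(4 × 0.054) + 150 = 22500/0.216 + 150 ≈ 104316.7 mm ≈ 104 m.

104 m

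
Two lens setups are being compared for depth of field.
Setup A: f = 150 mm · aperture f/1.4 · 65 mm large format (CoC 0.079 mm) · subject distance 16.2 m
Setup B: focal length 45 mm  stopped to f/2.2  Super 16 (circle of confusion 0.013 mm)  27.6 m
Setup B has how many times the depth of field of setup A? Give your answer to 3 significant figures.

Setup A: H = 150²/(1.4×0.079) + 150 ≈ 203585.8 mm; DoF = Df − Dn = 17587.6 − 15015.4 ≈ 2572.2 mm.
Setup B: H = 45²/(2.2×0.013) + 45 ≈ 70849.2 mm; DoF = Df − Dn = 45185 − 19868 ≈ 25317 mm.
Ratio = 25317 / 2572.2 ≈ 9.84.

9.84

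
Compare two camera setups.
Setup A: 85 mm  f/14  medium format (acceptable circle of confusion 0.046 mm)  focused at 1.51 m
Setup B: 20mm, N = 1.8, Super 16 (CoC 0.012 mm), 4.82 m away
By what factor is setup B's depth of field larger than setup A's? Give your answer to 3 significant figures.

6.87

Setup A: H = 85²/(14×0.046) + 85 ≈ 11303.9 mm; DoF = Df − Dn = 1729.70 − 1339.82 ≈ 389.88 mm.
Setup B: H = 20²/(1.8×0.012) + 20 ≈ 18538.5 mm; DoF = Df − Dn = 6506.5 − 3827.8 ≈ 2678.7 mm.
Ratio = 2678.7 / 389.88 ≈ 6.87.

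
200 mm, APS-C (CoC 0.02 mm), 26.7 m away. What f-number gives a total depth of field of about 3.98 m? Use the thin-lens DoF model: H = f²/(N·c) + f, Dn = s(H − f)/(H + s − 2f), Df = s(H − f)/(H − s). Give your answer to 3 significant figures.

Write h = H − f = f²/(N·c). The thin-lens limits are Dn = s·h/(h + (s−f)) and Df = s·h/(h − (s−f)), so DoF = Df − Dn = 2·s·(s−f)·h / (h² − (s−f)²).
That is a quadratic in h: DoF·h² − 2·s·(s−f)·h − DoF·(s−f)² = 0 ⇒ h = (s−f)·(s + √(s² + DoF²)) / DoF = 26500 × (26700 + √(26700² + 3980²)) / 3980 = 26500 × (26700 + 26995.0) / 3980 ≈ 357517 mm.
Then N = f²/(c·h) = 200² / (0.02 × 357517) = 40000 / 7150.3 ≈ 5.59.

f/5.59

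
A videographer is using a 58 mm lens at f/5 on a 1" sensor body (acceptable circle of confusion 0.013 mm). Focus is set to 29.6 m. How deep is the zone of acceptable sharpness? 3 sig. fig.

Hyperfocal distance H = f²/(N·c) + f = 58²/(5 × 0.013) + 58 = 3364/0.065 + 58 ≈ 51811.8 mm ≈ 51.81 m.
Near limit Dn = s·(H − f)/(H + s − 2f) = 29600 × (51811.8 − 58) / (51811.8 + 29600 − 2 × 58) = 29600 × 51753.8 / 81295.8 ≈ 18844 mm.
Far limit Df = s·(H − f)/(H − s) = 29600 × (51811.8 − 58) / (51811.8 − 29600) = 29600 × 51753.8 / 22211.8 ≈ 68968 mm.
Depth of field = Df − Dn = 68968 − 18844 ≈ 50124 mm ≈ 50.1 m.

50.1 m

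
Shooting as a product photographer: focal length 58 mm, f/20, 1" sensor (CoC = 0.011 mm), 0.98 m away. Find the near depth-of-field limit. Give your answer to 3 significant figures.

0.924 m

Hyperfocal distance H = f²/(N·c) + f = 58²/(20 × 0.011) + 58 = 3364/0.22 + 58 ≈ 15348.9 mm ≈ 15.35 m.
Near limit Dn = s·(H − f)/(H + s − 2f) = 980 × (15348.9 − 58) / (15348.9 + 980 − 2 × 58) = 980 × 15290.9 / 16212.9 ≈ 924.27 mm ≈ 0.924 m.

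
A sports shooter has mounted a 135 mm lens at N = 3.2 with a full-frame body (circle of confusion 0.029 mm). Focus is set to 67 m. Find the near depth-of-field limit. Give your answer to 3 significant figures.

50.0 m

Hyperfocal distance H = f²/(N·c) + f = 135²/(3.2 × 0.029) + 135 = 18225/0.0928 + 135 ≈ 196525.1 mm ≈ 196.5 m.
Near limit Dn = s·(H − f)/(H + s − 2f) = 67000 × (196525.1 − 135) / (196525.1 + 67000 − 2 × 135) = 67000 × 196390.1 / 263255.1 ≈ 49982 mm ≈ 50.0 m.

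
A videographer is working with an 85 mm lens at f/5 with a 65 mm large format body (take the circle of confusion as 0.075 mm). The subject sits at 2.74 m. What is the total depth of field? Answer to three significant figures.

Hyperfocal distance H = f²/(N·c) + f = 85²/(5 × 0.075) + 85 = 7225/0.375 + 85 ≈ 19351.7 mm ≈ 19.35 m.
Near limit Dn = s·(H − f)/(H + s − 2f) = 2740 × (19351.7 − 85) / (19351.7 + 2740 − 2 × 85) = 2740 × 19266.7 / 21921.7 ≈ 2408.15 mm.
Far limit Df = s·(H − f)/(H − s) = 2740 × (19351.7 − 85) / (19351.7 − 2740) = 2740 × 19266.7 / 16611.7 ≈ 3177.93 mm.
Depth of field = Df − Dn = 3177.93 − 2408.15 ≈ 769.78 mm ≈ 0.770 m.

0.770 m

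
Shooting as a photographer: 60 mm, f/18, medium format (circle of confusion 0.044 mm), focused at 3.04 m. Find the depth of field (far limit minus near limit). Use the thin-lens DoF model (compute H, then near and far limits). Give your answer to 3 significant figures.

Hyperfocal distance H = f²/(N·c) + f = 60²/(18 × 0.044) + 60 = 3600/0.792 + 60 ≈ 4605.5 mm ≈ 4.605 m.
Near limit Dn = s·(H − f)/(H + s − 2f) = 3040 × (4605.5 − 60) / (4605.5 + 3040 − 2 × 60) = 3040 × 4545.5 / 7525.5 ≈ 1836.2 mm.
Far limit Df = s·(H − f)/(H − s) = 3040 × (4605.5 − 60) / (4605.5 − 3040) = 3040 × 4545.5 / 1565.5 ≈ 8826.9 mm.
Depth of field = Df − Dn = 8826.9 − 1836.2 ≈ 6990.7 mm ≈ 6.99 m.

6.99 m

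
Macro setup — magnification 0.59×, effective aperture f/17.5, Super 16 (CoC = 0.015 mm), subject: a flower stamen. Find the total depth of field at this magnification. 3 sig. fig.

At magnification m, DoF ≈ 2·N_eff·c/m² = 2 × 17.5 × 0.015 / 0.59² = 0.525 / 0.3481 ≈ 1.51 mm.

1.51 mm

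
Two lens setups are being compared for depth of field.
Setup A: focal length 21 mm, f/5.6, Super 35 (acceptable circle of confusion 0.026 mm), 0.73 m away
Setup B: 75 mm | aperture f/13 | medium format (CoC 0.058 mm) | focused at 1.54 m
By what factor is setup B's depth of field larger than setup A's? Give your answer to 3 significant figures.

1.74

Setup A: H = 21²/(5.6×0.026) + 21 ≈ 3049.8 mm; DoF = Df − Dn = 953.11 − 591.53 ≈ 361.58 mm.
Setup B: H = 75²/(13×0.058) + 75 ≈ 7535.2 mm; DoF = Df − Dn = 1916.32 − 1287.22 ≈ 629.10 mm.
Ratio = 629.10 / 361.58 ≈ 1.74.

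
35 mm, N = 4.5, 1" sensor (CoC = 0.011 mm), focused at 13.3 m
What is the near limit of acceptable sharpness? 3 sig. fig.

Hyperfocal distance H = f²/(N·c) + f = 35²/(4.5 × 0.011) + 35 = 1225/0.0495 + 35 ≈ 24782.5 mm ≈ 24.78 m.
Near limit Dn = s·(H − f)/(H + s − 2f) = 13300 × (24782.5 − 35) / (24782.5 + 13300 − 2 × 35) = 13300 × 24747.5 / 38012.5 ≈ 8658.8 mm ≈ 8.66 m.

8.66 m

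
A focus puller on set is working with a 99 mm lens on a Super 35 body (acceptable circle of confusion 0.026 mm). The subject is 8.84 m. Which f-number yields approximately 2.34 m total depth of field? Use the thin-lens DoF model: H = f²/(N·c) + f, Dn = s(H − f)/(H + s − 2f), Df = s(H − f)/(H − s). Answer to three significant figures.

Write h = H − f = f²/(N·c). The thin-lens limits are Dn = s·h/(h + (s−f)) and Df = s·h/(h − (s−f)), so DoF = Df − Dn = 2·s·(s−f)·h / (h² − (s−f)²).
That is a quadratic in h: DoF·h² − 2·s·(s−f)·h − DoF·(s−f)² = 0 ⇒ h = (s−f)·(s + √(s² + DoF²)) / DoF = 8741 × (8840 + √(8840² + 2340²)) / 2340 = 8741 × (8840 + 9144.46) / 2340 ≈ 67180 mm.
Then N = f²/(c·h) = 99² / (0.026 × 67180) = 9801 / 1746.7 ≈ 5.61.

f/5.61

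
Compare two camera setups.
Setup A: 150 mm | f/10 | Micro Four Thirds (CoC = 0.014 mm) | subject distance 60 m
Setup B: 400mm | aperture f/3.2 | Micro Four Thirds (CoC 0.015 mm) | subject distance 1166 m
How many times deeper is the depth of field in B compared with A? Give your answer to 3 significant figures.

17.9

Setup A: H = 150²/(10×0.014) + 150 ≈ 160864.3 mm; DoF = Df − Dn = 95602 − 43719 ≈ 51883 mm.
Setup B: H = 400²/(3.2×0.015) + 400 ≈ 3333733.3 mm; DoF = Df − Dn = 1792963 − 863908 ≈ 929055 mm.
Ratio = 929055 / 51883 ≈ 17.9.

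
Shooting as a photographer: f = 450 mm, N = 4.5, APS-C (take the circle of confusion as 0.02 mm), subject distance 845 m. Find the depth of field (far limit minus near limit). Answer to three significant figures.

Hyperfocal distance H = f²/(N·c) + f = 450²/(4.5 × 0.02) + 450 = 202500/0.09 + 450 ≈ 2250450.0 mm ≈ 2250 m.
Near limit Dn = s·(H − f)/(H + s − 2f) = 845000 × (2250450.0 − 450) / (2250450.0 + 845000 − 2 × 450) = 845000 × 2250000.0 / 3094550.0 ≈ 614387 mm.
Far limit Df = s·(H − f)/(H − s) = 845000 × (2250450.0 − 450) / (2250450.0 − 845000) = 845000 × 2250000.0 / 1405450.0 ≈ 1352770 mm.
Depth of field = Df − Dn = 1352770 − 614387 ≈ 738383 mm ≈ 738 m.

738 m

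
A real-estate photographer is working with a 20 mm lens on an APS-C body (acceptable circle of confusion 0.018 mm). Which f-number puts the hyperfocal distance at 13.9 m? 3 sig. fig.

f/1.60

Rearrange H = f²/(N·c) + f for N: N = f² / ((H − f)·c).
N = 20² / ((13900 − 20) × 0.018) = 400 / 249.8 ≈ 1.60.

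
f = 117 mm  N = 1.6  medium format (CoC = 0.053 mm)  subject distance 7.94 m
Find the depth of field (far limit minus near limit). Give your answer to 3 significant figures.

Hyperfocal distance H = f²/(N·c) + f = 117²/(1.6 × 0.053) + 117 = 13689/0.0848 + 117 ≈ 161543.9 mm ≈ 161.5 m.
Near limit Dn = s·(H − f)/(H + s − 2f) = 7940 × (161543.9 − 117) / (161543.9 + 7940 − 2 × 117) = 7940 × 161426.9 / 169249.9 ≈ 7573.00 mm.
Far limit Df = s·(H − f)/(H − s) = 7940 × (161543.9 − 117) / (161543.9 − 7940) = 7940 × 161426.9 / 153603.9 ≈ 8344.38 mm.
Depth of field = Df − Dn = 8344.38 − 7573.00 ≈ 771.38 mm ≈ 0.771 m.

0.771 m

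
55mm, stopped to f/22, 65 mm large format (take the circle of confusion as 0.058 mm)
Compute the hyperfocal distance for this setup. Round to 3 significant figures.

2.43 m

Hyperfocal distance H = f²/(N·c) + f = 55²/(22 × 0.058) + 55 = 3025/1.276 + 55 ≈ 2425.7 mm ≈ 2.43 m.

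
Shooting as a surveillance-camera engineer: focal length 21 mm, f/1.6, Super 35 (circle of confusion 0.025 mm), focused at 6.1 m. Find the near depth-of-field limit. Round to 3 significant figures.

3.93 m

Hyperfocal distance H = f²/(N·c) + f = 21²/(1.6 × 0.025) + 21 = 441/0.04 + 21 ≈ 11046.0 mm ≈ 11.05 m.
Near limit Dn = s·(H − f)/(H + s − 2f) = 6100 × (11046.0 − 21) / (11046.0 + 6100 − 2 × 21) = 6100 × 11025.0 / 17104.0 ≈ 3932.0 mm ≈ 3.93 m.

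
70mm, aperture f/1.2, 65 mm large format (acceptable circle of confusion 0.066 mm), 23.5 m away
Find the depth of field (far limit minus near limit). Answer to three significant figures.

Hyperfocal distance H = f²/(N·c) + f = 70²/(1.2 × 0.066) + 70 = 4900/0.0792 + 70 ≈ 61938.7 mm ≈ 61.94 m.
Near limit Dn = s·(H − f)/(H + s − 2f) = 23500 × (61938.7 − 70) / (61938.7 + 23500 − 2 × 70) = 23500 × 61868.7 / 85298.7 ≈ 17045 mm.
Far limit Df = s·(H − f)/(H − s) = 23500 × (61938.7 − 70) / (61938.7 − 23500) = 23500 × 61868.7 / 38438.7 ≈ 37824 mm.
Depth of field = Df − Dn = 37824 − 17045 ≈ 20779 mm ≈ 20.8 m.

20.8 m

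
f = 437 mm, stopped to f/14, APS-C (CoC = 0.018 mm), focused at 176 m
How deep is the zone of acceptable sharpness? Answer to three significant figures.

86.2 m

Hyperfocal distance H = f²/(N·c) + f = 437²/(14 × 0.018) + 437 = 190969/0.252 + 437 ≈ 758250.5 mm ≈ 758.3 m.
Near limit Dn = s·(H − f)/(H + s − 2f) = 176000 × (758250.5 − 437) / (758250.5 + 176000 − 2 × 437) = 176000 × 757813.5 / 933376.5 ≈ 142895 mm.
Far limit Df = s·(H − f)/(H − s) = 176000 × (758250.5 − 437) / (758250.5 − 176000) = 176000 × 757813.5 / 582250.5 ≈ 229068 mm.
Depth of field = Df − Dn = 229068 − 142895 ≈ 86173 mm ≈ 86.2 m.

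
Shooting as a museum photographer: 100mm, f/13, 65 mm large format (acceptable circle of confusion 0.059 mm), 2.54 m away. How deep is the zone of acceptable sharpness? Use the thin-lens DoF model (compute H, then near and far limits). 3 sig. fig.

Hyperfocal distance H = f²/(N·c) + f = 100²/(13 × 0.059) + 100 = 10000/0.767 + 100 ≈ 13137.8 mm ≈ 13.14 m.
Near limit Dn = s·(H − f)/(H + s − 2f) = 2540 × (13137.8 − 100) / (13137.8 + 2540 − 2 × 100) = 2540 × 13037.8 / 15477.8 ≈ 2139.58 mm.
Far limit Df = s·(H − f)/(H − s) = 2540 × (13137.8 − 100) / (13137.8 − 2540) = 2540 × 13037.8 / 10597.8 ≈ 3124.80 mm.
Depth of field = Df − Dn = 3124.80 − 2139.58 ≈ 985.22 mm ≈ 0.985 m.

0.985 m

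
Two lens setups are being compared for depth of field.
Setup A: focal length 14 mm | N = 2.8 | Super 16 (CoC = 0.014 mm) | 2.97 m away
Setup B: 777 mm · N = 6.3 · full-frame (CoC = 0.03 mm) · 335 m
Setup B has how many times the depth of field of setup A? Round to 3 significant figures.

13.1

Setup A: H = 14²/(2.8×0.014) + 14 ≈ 5014.0 mm; DoF = Df − Dn = 7265.2 − 1866.5 ≈ 5398.7 mm.
Setup B: H = 777²/(6.3×0.03) + 777 ≈ 3195110.3 mm; DoF = Df − Dn = 374147 − 303269 ≈ 70878 mm.
Ratio = 70878 / 5398.7 ≈ 13.1.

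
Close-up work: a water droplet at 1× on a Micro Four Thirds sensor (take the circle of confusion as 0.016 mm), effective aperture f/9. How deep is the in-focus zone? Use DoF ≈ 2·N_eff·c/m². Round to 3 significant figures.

0.288 mm

At magnification m, DoF ≈ 2·N_eff·c/m² = 2 × 9 × 0.016 / 1² = 0.288 / 1 ≈ 0.288 mm.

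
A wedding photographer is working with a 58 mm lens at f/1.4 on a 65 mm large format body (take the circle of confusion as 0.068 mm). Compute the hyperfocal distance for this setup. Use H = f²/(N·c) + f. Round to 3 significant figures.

35.4 m

Hyperfocal distance H = f²/(N·c) + f = 58²/(1.4 × 0.068) + 58 = 3364/0.0952 + 58 ≈ 35394.1 mm ≈ 35.4 m.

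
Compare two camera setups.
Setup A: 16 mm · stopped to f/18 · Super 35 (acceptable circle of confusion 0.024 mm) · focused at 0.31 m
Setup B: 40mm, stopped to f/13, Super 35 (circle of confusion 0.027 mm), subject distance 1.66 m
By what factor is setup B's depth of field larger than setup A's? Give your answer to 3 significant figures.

3.31

Setup A: H = 16²/(18×0.024) + 16 ≈ 608.6 mm; DoF = Df − Dn = 615.23 − 207.20 ≈ 408.03 mm.
Setup B: H = 40²/(13×0.027) + 40 ≈ 4598.4 mm; DoF = Df − Dn = 2575.2 − 1224.7 ≈ 1350.5 mm.
Ratio = 1350.5 / 408.03 ≈ 3.31.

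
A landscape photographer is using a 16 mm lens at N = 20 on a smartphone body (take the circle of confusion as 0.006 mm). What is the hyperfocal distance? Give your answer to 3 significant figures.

2.15 m

Hyperfocal distance H = f²/(N·c) + f = 16²/(20 × 0.006) + 16 = 256/0.12 + 16 ≈ 2149.3 mm ≈ 2.15 m.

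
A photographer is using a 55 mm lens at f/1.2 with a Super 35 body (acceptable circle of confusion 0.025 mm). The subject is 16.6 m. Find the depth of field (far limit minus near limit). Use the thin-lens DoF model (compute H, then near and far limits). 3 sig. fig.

5.60 m

Hyperfocal distance H = f²/(N·c) + f = 55²/(1.2 × 0.025) + 55 = 3025/0.03 + 55 ≈ 100888.3 mm ≈ 100.9 m.
Near limit Dn = s·(H − f)/(H + s − 2f) = 16600 × (100888.3 − 55) / (100888.3 + 16600 − 2 × 55) = 16600 × 100833.3 / 117378.3 ≈ 14260.2 mm.
Far limit Df = s·(H − f)/(H − s) = 16600 × (100888.3 − 55) / (100888.3 − 16600) = 16600 × 100833.3 / 84288.3 ≈ 19858.4 mm.
Depth of field = Df − Dn = 19858.4 − 14260.2 ≈ 5598.2 mm ≈ 5.60 m.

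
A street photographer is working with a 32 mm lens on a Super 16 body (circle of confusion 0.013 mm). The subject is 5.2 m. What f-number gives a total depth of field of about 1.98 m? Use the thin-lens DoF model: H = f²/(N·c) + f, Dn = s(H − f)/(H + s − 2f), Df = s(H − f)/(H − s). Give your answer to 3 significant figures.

f/2.80

Write h = H − f = f²/(N·c). The thin-lens limits are Dn = s·h/(h + (s−f)) and Df = s·h/(h − (s−f)), so DoF = Df − Dn = 2·s·(s−f)·h / (h² − (s−f)²).
That is a quadratic in h: DoF·h² − 2·s·(s−f)·h − DoF·(s−f)² = 0 ⇒ h = (s−f)·(s + √(s² + DoF²)) / DoF = 5168 × (5200 + √(5200² + 1980²)) / 1980 = 5168 × (5200 + 5564.21) / 1980 ≈ 28096 mm.
Then N = f²/(c·h) = 32² / (0.013 × 28096) = 1024 / 365.24 ≈ 2.80.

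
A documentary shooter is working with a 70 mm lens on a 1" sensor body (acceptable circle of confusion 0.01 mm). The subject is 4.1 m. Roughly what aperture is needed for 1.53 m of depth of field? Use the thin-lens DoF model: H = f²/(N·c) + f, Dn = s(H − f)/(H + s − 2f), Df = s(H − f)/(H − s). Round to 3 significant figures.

Write h = H − f = f²/(N·c). The thin-lens limits are Dn = s·h/(h + (s−f)) and Df = s·h/(h − (s−f)), so DoF = Df − Dn = 2·s·(s−f)·h / (h² − (s−f)²).
That is a quadratic in h: DoF·h² − 2·s·(s−f)·h − DoF·(s−f)² = 0 ⇒ h = (s−f)·(s + √(s² + DoF²)) / DoF = 4030 × (4100 + √(4100² + 1530²)) / 1530 = 4030 × (4100 + 4376.17) / 1530 ≈ 22326 mm.
Then N = f²/(c·h) = 70² / (0.01 × 22326) = 4900 / 223.26 ≈ 21.9.

f/21.9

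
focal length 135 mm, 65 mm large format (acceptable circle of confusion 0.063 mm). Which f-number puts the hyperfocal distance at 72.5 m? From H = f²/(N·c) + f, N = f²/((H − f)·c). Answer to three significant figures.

f/4

Rearrange H = f²/(N·c) + f for N: N = f² / ((H − f)·c).
N = 135² / ((72500 − 135) × 0.063) = 18225 / 4559 ≈ 4.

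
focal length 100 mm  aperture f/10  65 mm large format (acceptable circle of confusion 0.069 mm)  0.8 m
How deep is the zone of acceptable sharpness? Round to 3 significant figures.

Hyperfocal distance H = f²/(N·c) + f = 100²/(10 × 0.069) + 100 = 10000/0.69 + 100 ≈ 14592.8 mm ≈ 14.59 m.
Near limit Dn = s·(H − f)/(H + s − 2f) = 800 × (14592.8 − 100) / (14592.8 + 800 − 2 × 100) = 800 × 14492.8 / 15192.8 ≈ 763.140 mm.
Far limit Df = s·(H − f)/(H − s) = 800 × (14592.8 − 100) / (14592.8 − 800) = 800 × 14492.8 / 13792.8 ≈ 840.601 mm.
Depth of field = Df − Dn = 840.601 − 763.140 ≈ 77.461 mm.

77.5 mm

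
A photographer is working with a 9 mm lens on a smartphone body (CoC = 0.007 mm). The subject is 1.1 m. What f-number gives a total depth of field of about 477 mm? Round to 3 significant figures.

f/2.20

Write h = H − f = f²/(N·c). The thin-lens limits are Dn = s·h/(h + (s−f)) and Df = s·h/(h − (s−f)), so DoF = Df − Dn = 2·s·(s−f)·h / (h² − (s−f)²).
That is a quadratic in h: DoF·h² − 2·s·(s−f)·h − DoF·(s−f)² = 0 ⇒ h = (s−f)·(s + √(s² + DoF²)) / DoF = 1091 × (1100 + √(1100² + 477²)) / 477 = 1091 × (1100 + 1198.97) / 477 ≈ 5258.2 mm.
Then N = f²/(c·h) = 9² / (0.007 × 5258.2) = 81 / 36.808 ≈ 2.20.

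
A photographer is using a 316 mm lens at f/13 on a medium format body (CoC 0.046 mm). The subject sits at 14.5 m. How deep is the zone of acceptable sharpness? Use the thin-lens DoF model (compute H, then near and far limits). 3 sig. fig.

Hyperfocal distance H = f²/(N·c) + f = 316²/(13 × 0.046) + 316 = 99856/0.598 + 316 ≈ 167299.3 mm ≈ 167.3 m.
Near limit Dn = s·(H − f)/(H + s − 2f) = 14500 × (167299.3 − 316) / (167299.3 + 14500 − 2 × 316) = 14500 × 166983.3 / 181167.3 ≈ 13364.8 mm.
Far limit Df = s·(H − f)/(H − s) = 14500 × (167299.3 − 316) / (167299.3 − 14500) = 14500 × 166983.3 / 152799.3 ≈ 15846.0 mm.
Depth of field = Df − Dn = 15846.0 − 13364.8 ≈ 2481.2 mm ≈ 2.48 m.

2.48 m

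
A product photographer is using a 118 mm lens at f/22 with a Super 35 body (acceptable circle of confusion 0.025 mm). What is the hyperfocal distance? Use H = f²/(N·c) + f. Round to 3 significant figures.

Hyperfocal distance H = f²/(N·c) + f = 118²/(22 × 0.025) + 118 = 13924/0.55 + 118 ≈ 25434.4 mm ≈ 25.4 m.

25.4 m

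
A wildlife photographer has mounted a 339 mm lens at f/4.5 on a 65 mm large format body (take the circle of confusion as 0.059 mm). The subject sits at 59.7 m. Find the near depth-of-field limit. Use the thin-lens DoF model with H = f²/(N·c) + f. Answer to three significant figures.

Hyperfocal distance H = f²/(N·c) + f = 339²/(4.5 × 0.059) + 339 = 114921/0.2655 + 339 ≈ 433186.5 mm ≈ 433.2 m.
Near limit Dn = s·(H − f)/(H + s − 2f) = 59700 × (433186.5 − 339) / (433186.5 + 59700 − 2 × 339) = 59700 × 432847.5 / 492208.5 ≈ 52500 mm ≈ 52.5 m.

52.5 m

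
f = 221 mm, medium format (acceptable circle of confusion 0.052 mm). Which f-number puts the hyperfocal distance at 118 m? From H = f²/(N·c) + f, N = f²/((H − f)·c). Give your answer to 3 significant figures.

f/7.97

Rearrange H = f²/(N·c) + f for N: N = f² / ((H − f)·c).
N = 221² / ((118000 − 221) × 0.052) = 48841 / 6125 ≈ 7.97.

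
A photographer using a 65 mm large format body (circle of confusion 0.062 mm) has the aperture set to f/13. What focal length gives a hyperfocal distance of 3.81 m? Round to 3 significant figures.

From H = f²/(N·c) + f, with f ≪ H: f ≈ √(H·N·c) = √(3810 × 13 × 0.062) = √3070.9 ≈ 55.42 mm.
Exact: f² + N·c·f − N·c·H = 0 ⇒ f = (−N·c + √((N·c)² + 4·N·c·H))/2 = (−0.806 + √12284)/2 ≈ 55.014 mm ≈ 55.0 mm.

55.0 mm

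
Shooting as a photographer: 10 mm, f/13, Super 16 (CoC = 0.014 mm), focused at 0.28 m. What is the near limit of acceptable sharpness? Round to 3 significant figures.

Hyperfocal distance H = f²/(N·c) + f = 10²/(13 × 0.014) + 10 = 100/0.182 + 10 ≈ 559.5 mm ≈ 0.559 m.
Near limit Dn = s·(H − f)/(H + s − 2f) = 280 × (559.5 − 10) / (559.5 + 280 − 2 × 10) = 280 × 549.5 / 819.5 ≈ 187.74 mm.

188 mm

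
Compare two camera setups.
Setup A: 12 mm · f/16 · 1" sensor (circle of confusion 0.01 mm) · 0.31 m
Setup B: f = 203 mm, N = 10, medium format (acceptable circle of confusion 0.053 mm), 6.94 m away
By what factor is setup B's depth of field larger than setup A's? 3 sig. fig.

Setup A: H = 12²/(16×0.01) + 12 ≈ 912.0 mm; DoF = Df − Dn = 463.46 − 232.89 ≈ 230.57 mm.
Setup B: H = 203²/(10×0.053) + 203 ≈ 77955.8 mm; DoF = Df − Dn = 7598.4 − 6386.6 ≈ 1211.8 mm.
Ratio = 1211.8 / 230.57 ≈ 5.26.

5.26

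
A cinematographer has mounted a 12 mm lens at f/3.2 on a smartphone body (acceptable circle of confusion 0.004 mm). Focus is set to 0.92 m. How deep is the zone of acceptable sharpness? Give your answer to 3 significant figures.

149 mm

Hyperfocal distance H = f²/(N·c) + f = 12²/(3.2 × 0.004) + 12 = 144/0.0128 + 12 ≈ 11262.0 mm ≈ 11.26 m.
Near limit Dn = s·(H − f)/(H + s − 2f) = 920 × (11262.0 − 12) / (11262.0 + 920 − 2 × 12) = 920 × 11250.0 / 12158.0 ≈ 851.29 mm.
Far limit Df = s·(H − f)/(H − s) = 920 × (11262.0 − 12) / (11262.0 − 920) = 920 × 11250.0 / 10342.0 ≈ 1000.77 mm.
Depth of field = Df − Dn = 1000.77 − 851.29 ≈ 149.48 mm.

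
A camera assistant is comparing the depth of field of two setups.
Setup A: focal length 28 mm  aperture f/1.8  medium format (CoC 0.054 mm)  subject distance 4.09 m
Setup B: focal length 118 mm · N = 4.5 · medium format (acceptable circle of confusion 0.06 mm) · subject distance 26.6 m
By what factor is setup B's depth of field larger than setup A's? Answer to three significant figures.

6.72

Setup A: H = 28²/(1.8×0.054) + 28 ≈ 8093.8 mm; DoF = Df − Dn = 8239.4 − 2720.1 ≈ 5519.3 mm.
Setup B: H = 118²/(4.5×0.06) + 118 ≈ 51688.4 mm; DoF = Df − Dn = 54678 − 17575 ≈ 37103 mm.
Ratio = 37103 / 5519.3 ≈ 6.72.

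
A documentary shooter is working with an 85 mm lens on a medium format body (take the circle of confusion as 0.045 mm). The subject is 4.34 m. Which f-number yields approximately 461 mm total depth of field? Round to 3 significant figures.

f/2.00

Write h = H − f = f²/(N·c). The thin-lens limits are Dn = s·h/(h + (s−f)) and Df = s·h/(h − (s−f)), so DoF = Df − Dn = 2·s·(s−f)·h / (h² − (s−f)²).
That is a quadratic in h: DoF·h² − 2·s·(s−f)·h − DoF·(s−f)² = 0 ⇒ h = (s−f)·(s + √(s² + DoF²)) / DoF = 4255 × (4340 + √(4340² + 461²)) / 461 = 4255 × (4340 + 4364.42) / 461 ≈ 80341 mm.
Then N = f²/(c·h) = 85² / (0.045 × 80341) = 7225 / 3615.4 ≈ 2.00.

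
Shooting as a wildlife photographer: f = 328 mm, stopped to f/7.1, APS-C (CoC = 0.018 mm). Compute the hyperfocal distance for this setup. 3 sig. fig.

Hyperfocal distance H = f²/(N·c) + f = 328²/(7.1 × 0.018) + 328 = 107584/0.1278 + 328 ≈ 842143.3 mm ≈ 842 m.

842 m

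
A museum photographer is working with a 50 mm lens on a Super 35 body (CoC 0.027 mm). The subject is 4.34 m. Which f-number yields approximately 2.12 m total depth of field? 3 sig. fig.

Write h = H − f = f²/(N·c). The thin-lens limits are Dn = s·h/(h + (s−f)) and Df = s·h/(h − (s−f)), so DoF = Df − Dn = 2·s·(s−f)·h / (h² − (s−f)²).
That is a quadratic in h: DoF·h² − 2·s·(s−f)·h − DoF·(s−f)² = 0 ⇒ h = (s−f)·(s + √(s² + DoF²)) / DoF = 4290 × (4340 + √(4340² + 2120²)) / 2120 = 4290 × (4340 + 4830.11) / 2120 ≈ 18557 mm.
Then N = f²/(c·h) = 50² / (0.027 × 18557) = 2500 / 501.03 ≈ 4.99.

f/4.99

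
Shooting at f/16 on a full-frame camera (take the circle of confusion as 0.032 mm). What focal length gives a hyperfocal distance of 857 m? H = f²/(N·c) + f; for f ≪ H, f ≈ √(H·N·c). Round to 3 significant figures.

From H = f²/(N·c) + f, with f ≪ H: f ≈ √(H·N·c) = √(857000 × 16 × 0.032) = √438784 ≈ 662.4 mm.
The +f correction barely moves this — solving exactly, f² + N·c·f − N·c·H = 0 ⇒ f = (−N·c + √((N·c)² + 4·N·c·H))/2 = (−0.512 + √1755136)/2 ≈ 662.15 mm, so f ≈ 662 mm.

662 mm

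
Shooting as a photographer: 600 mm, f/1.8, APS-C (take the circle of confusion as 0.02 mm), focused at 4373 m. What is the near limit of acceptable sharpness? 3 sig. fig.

3040 m

Hyperfocal distance H = f²/(N·c) + f = 600²/(1.8 × 0.02) + 600 = 360000/0.036 + 600 ≈ 10000600.0 mm ≈ 10001 m.
Near limit Dn = s·(H − f)/(H + s − 2f) = 4373000 × (10000600.0 − 600) / (10000600.0 + 4373000 − 2 × 600) = 4373000 × 10000000.0 / 14372400.0 ≈ 3042637 mm ≈ 3040 m.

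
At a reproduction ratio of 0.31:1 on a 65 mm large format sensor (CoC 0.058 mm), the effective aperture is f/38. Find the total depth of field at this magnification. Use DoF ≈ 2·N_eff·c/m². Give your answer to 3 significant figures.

At magnification m, DoF ≈ 2·N_eff·c/m² = 2 × 38 × 0.058 / 0.31² = 4.408 / 0.0961 ≈ 45.9 mm.

45.9 mm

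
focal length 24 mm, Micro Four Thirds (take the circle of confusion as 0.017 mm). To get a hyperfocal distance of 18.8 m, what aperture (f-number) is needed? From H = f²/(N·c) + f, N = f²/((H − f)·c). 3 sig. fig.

Rearrange H = f²/(N·c) + f for N: N = f² / ((H − f)·c).
N = 24² / ((18800 − 24) × 0.017) = 576 / 319.2 ≈ 1.80.

f/1.80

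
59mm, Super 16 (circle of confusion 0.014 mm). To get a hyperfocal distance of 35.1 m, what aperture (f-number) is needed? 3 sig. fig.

Rearrange H = f²/(N·c) + f for N: N = f² / ((H − f)·c).
N = 59² / ((35100 − 59) × 0.014) = 3481 / 490.6 ≈ 7.10.

f/7.10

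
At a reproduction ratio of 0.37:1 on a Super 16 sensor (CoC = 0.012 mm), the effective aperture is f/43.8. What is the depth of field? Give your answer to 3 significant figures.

7.68 mm

At magnification m, DoF ≈ 2·N_eff·c/m² = 2 × 43.8 × 0.012 / 0.37² = 1.051 / 0.1369 ≈ 7.68 mm.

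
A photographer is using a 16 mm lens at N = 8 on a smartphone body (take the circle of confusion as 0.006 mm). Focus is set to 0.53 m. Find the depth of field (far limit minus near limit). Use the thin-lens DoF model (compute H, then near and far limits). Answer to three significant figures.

103 mm

Hyperfocal distance H = f²/(N·c) + f = 16²/(8 × 0.006) + 16 = 256/0.048 + 16 ≈ 5349.3 mm ≈ 5.349 m.
Near limit Dn = s·(H − f)/(H + s − 2f) = 530 × (5349.3 − 16) / (5349.3 + 530 − 2 × 16) = 530 × 5333.3 / 5847.3 ≈ 483.41 mm.
Far limit Df = s·(H − f)/(H − s) = 530 × (5349.3 − 16) / (5349.3 − 530) = 530 × 5333.3 / 4819.3 ≈ 586.53 mm.
Depth of field = Df − Dn = 586.53 − 483.41 ≈ 103.12 mm.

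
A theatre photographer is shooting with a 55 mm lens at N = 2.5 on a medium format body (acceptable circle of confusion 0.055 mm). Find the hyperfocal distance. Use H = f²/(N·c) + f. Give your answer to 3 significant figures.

Hyperfocal distance H = f²/(N·c) + f = 55²/(2.5 × 0.055) + 55 = 3025/0.1375 + 55 ≈ 22055.0 mm ≈ 22.1 m.

22.1 m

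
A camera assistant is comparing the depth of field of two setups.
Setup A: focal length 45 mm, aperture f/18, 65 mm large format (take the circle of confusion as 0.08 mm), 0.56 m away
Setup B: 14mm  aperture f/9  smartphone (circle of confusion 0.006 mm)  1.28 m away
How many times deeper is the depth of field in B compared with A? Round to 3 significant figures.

2.15

Setup A: H = 45²/(18×0.08) + 45 ≈ 1451.2 mm; DoF = Df − Dn = 883.59 − 409.89 ≈ 473.70 mm.
Setup B: H = 14²/(9×0.006) + 14 ≈ 3643.6 mm; DoF = Df − Dn = 1965.6 − 949.0 ≈ 1016.6 mm.
Ratio = 1016.6 / 473.70 ≈ 2.15.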